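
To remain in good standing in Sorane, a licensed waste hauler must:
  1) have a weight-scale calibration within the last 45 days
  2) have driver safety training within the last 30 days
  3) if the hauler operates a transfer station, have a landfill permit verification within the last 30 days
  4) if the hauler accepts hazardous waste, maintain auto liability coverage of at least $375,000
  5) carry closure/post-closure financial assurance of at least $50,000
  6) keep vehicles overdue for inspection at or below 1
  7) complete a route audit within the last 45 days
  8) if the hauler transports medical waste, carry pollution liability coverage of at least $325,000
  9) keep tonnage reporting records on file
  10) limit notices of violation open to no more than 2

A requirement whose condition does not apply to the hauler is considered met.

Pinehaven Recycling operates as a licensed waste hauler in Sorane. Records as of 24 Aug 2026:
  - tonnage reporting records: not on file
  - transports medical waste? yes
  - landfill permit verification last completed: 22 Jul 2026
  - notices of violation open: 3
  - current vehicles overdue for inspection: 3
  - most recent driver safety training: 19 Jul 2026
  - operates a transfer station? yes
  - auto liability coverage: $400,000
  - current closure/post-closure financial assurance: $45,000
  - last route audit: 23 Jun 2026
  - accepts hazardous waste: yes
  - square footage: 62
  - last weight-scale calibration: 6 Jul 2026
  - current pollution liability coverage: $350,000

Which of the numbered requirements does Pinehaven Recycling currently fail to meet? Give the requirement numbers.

1, 2, 3, 5, 6, 7, 9, 10

1. weight-scale calibration 49 days ago vs limit 45 → not met
2. driver safety training 36 days ago vs limit 30 → not met
3. condition 'operates a transfer station' holds; landfill permit verification 33 days ago vs limit 30 → not met
4. condition 'accepts hazardous waste' holds; auto liability coverage $400,000 ≥ $375,000 → met
5. closure/post-closure financial assurance $45,000 < $50,000 → not met
6. vehicles overdue for inspection 3 > 1 → not met
7. route audit 62 days ago vs limit 45 → not met
8. condition 'transports medical waste' holds; pollution liability coverage $350,000 ≥ $325,000 → met
9. tonnage reporting records absent → not met
10. notices of violation open 3 > 2 → not met
Not met: 1, 2, 3, 5, 6, 7, 9, 10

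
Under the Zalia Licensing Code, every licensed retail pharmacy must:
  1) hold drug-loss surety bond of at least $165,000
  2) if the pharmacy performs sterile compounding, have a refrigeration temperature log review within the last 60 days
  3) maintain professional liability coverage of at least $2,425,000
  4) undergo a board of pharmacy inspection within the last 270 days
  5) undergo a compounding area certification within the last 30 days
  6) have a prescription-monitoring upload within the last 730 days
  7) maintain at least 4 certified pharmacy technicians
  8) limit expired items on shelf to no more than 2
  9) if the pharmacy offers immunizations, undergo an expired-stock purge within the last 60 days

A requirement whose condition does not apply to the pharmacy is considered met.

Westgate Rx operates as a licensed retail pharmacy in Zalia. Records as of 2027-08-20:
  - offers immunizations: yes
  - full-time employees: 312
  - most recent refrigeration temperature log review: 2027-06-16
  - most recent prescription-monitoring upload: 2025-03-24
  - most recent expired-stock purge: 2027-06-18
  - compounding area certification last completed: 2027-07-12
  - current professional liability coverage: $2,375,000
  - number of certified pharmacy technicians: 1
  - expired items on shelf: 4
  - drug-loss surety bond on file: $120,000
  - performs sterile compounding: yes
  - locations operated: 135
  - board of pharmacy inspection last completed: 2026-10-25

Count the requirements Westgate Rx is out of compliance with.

9

1. drug-loss surety bond $120,000 < $165,000 → not met
2. condition 'performs sterile compounding' holds; refrigeration temperature log review 65 days ago vs limit 60 → not met
3. professional liability coverage $2,375,000 < $2,425,000 → not met
4. board of pharmacy inspection 299 days ago vs limit 270 → not met
5. compounding area certification 39 days ago vs limit 30 → not met
6. prescription-monitoring upload 879 days ago vs limit 730 → not met
7. certified pharmacy technicians 1 < 4 → not met
8. expired items on shelf 4 > 2 → not met
9. condition 'offers immunizations' holds; expired-stock purge 63 days ago vs limit 60 → not met
Not met: 9 of 9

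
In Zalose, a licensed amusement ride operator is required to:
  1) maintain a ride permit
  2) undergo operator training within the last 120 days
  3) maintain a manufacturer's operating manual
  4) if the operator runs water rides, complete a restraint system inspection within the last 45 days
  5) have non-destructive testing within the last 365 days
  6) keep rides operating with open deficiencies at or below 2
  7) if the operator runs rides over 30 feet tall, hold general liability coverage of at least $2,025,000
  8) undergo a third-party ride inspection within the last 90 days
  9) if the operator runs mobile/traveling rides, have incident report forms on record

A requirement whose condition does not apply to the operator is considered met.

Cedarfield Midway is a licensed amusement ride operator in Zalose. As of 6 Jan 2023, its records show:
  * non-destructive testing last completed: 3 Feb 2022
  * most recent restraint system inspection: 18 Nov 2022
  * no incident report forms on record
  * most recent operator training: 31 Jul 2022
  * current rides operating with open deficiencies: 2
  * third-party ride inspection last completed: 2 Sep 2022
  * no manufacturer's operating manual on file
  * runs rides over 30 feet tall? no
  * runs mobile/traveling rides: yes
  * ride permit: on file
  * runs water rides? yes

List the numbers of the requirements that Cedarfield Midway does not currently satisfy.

2, 3, 4, 8, 9

1. ride permit present → met
2. operator training 159 days ago vs limit 120 → not met
3. manufacturer's operating manual absent → not met
4. condition 'runs water rides' holds; restraint system inspection 49 days ago vs limit 45 → not met
5. non-destructive testing 337 days ago vs limit 365 → met
6. rides operating with open deficiencies 2 ≤ 2 → met
7. condition 'runs rides over 30 feet tall' does not hold → requirement n/a → met
8. third-party ride inspection 126 days ago vs limit 90 → not met
9. condition 'runs mobile/traveling rides' holds; incident report forms absent → not met
Not met: 2, 3, 4, 8, 9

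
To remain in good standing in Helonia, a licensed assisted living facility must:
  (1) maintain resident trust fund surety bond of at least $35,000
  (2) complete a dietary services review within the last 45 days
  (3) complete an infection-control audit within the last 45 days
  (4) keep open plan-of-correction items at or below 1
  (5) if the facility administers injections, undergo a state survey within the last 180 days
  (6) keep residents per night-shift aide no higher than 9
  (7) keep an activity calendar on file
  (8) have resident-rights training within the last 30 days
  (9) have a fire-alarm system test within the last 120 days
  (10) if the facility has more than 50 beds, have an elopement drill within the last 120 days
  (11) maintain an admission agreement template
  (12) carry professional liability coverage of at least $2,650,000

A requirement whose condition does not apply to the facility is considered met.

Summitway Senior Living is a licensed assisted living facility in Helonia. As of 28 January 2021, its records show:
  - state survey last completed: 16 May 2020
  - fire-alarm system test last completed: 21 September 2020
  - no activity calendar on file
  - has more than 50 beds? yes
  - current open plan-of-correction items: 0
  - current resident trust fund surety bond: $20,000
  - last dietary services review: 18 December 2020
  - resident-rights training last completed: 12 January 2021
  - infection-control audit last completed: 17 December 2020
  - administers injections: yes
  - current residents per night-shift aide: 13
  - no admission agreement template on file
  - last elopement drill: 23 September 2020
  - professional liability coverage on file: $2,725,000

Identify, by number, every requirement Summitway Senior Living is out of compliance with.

1. resident trust fund surety bond $20,000 < $35,000 → not met
2. dietary services review 41 days ago vs limit 45 → met
3. infection-control audit 42 days ago vs limit 45 → met
4. open plan-of-correction items 0 ≤ 1 → met
5. condition 'administers injections' holds; state survey 257 days ago vs limit 180 → not met
6. residents per night-shift aide 13 > 9 → not met
7. activity calendar absent → not met
8. resident-rights training 16 days ago vs limit 30 → met
9. fire-alarm system test 129 days ago vs limit 120 → not met
10. condition 'has more than 50 beds' holds; elopement drill 127 days ago vs limit 120 → not met
11. admission agreement template absent → not met
12. professional liability coverage $2,725,000 ≥ $2,650,000 → met
Not met: 1, 5, 6, 7, 9, 10, 11

1, 5, 6, 7, 9, 10, 11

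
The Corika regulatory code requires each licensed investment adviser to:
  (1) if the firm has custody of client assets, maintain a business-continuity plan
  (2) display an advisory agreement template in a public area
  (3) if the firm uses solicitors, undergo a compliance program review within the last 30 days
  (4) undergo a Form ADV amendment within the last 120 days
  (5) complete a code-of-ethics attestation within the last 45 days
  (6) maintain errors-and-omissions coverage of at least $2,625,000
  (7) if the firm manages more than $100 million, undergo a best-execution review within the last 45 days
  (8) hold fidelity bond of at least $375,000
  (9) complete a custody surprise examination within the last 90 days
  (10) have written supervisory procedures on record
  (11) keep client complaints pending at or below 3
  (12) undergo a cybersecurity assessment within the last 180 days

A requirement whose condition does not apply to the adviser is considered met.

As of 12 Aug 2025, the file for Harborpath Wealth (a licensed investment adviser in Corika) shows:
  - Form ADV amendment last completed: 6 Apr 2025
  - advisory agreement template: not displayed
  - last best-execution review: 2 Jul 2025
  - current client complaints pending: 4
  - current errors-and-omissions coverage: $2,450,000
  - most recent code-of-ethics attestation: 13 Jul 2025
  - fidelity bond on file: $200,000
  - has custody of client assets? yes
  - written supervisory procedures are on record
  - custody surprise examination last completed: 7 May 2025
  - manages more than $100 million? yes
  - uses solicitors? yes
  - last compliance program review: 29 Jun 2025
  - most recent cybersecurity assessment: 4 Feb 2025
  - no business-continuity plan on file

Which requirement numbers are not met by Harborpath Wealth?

1. condition 'has custody of client assets' holds; business-continuity plan absent → not met
2. advisory agreement template absent → not met
3. condition 'uses solicitors' holds; compliance program review 44 days ago vs limit 30 → not met
4. Form ADV amendment 128 days ago vs limit 120 → not met
5. code-of-ethics attestation 30 days ago vs limit 45 → met
6. errors-and-omissions coverage $2,450,000 < $2,625,000 → not met
7. condition 'manages more than $100 million' holds; best-execution review 41 days ago vs limit 45 → met
8. fidelity bond $200,000 < $375,000 → not met
9. custody surprise examination 97 days ago vs limit 90 → not met
10. written supervisory procedures present → met
11. client complaints pending 4 > 3 → not met
12. cybersecurity assessment 189 days ago vs limit 180 → not met
Not met: 1, 2, 3, 4, 6, 8, 9, 11, 12

1, 2, 3, 4, 6, 8, 9, 11, 12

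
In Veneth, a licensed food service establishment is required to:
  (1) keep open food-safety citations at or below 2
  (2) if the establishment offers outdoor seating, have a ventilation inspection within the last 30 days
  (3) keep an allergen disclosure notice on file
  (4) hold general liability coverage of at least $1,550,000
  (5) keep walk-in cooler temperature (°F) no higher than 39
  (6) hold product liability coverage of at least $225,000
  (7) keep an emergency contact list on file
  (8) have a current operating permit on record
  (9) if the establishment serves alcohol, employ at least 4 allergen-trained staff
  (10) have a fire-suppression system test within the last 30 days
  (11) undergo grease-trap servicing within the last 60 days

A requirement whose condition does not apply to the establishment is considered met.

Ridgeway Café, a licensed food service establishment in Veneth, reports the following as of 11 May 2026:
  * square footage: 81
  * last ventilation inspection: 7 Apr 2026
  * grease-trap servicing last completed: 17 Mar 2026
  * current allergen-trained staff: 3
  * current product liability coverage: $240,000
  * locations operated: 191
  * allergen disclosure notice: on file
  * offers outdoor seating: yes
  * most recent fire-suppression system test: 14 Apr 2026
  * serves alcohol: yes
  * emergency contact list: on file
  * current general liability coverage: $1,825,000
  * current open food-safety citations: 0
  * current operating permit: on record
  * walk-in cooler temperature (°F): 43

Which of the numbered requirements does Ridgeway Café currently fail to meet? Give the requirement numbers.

2, 5, 9

1. open food-safety citations 0 ≤ 2 → met
2. condition 'offers outdoor seating' holds; ventilation inspection 34 days ago vs limit 30 → not met
3. allergen disclosure notice present → met
4. general liability coverage $1,825,000 ≥ $1,550,000 → met
5. walk-in cooler temperature (°F) 43 > 39 → not met
6. product liability coverage $240,000 ≥ $225,000 → met
7. emergency contact list present → met
8. current operating permit present → met
9. condition 'serves alcohol' holds; allergen-trained staff 3 < 4 → not met
10. fire-suppression system test 27 days ago vs limit 30 → met
11. grease-trap servicing 55 days ago vs limit 60 → met
Not met: 2, 5, 9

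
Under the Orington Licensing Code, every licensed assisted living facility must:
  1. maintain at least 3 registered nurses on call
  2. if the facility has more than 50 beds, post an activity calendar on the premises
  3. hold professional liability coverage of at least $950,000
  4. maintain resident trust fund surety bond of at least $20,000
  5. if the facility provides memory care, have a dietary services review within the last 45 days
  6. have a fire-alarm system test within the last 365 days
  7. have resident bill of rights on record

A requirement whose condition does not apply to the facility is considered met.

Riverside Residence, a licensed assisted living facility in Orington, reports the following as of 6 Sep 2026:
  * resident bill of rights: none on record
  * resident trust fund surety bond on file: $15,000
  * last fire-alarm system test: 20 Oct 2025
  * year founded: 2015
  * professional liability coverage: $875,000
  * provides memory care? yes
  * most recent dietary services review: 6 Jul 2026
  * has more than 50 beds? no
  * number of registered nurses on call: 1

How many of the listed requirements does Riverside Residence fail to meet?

1. registered nurses on call 1 < 3 → not met
2. condition 'has more than 50 beds' does not hold → requirement n/a → met
3. professional liability coverage $875,000 < $950,000 → not met
4. resident trust fund surety bond $15,000 < $20,000 → not met
5. condition 'provides memory care' holds; dietary services review 62 days ago vs limit 45 → not met
6. fire-alarm system test 321 days ago vs limit 365 → met
7. resident bill of rights absent → not met
Not met: 5 of 7

5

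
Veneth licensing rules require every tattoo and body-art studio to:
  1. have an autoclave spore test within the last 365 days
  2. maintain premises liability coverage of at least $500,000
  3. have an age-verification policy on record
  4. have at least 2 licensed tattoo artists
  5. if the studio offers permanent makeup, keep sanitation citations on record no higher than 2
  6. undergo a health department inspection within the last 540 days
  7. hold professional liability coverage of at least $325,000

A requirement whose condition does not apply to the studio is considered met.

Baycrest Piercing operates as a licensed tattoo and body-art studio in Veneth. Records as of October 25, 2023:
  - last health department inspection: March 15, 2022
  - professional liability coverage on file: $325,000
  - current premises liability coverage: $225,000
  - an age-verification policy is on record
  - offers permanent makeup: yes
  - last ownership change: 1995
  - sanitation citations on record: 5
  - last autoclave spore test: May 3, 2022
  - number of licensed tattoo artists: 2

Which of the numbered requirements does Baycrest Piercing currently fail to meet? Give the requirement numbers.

1, 2, 5, 6

1. autoclave spore test 540 days ago vs limit 365 → not met
2. premises liability coverage $225,000 < $500,000 → not met
3. age-verification policy present → met
4. licensed tattoo artists 2 ≥ 2 → met
5. condition 'offers permanent makeup' holds; sanitation citations on record 5 > 2 → not met
6. health department inspection 589 days ago vs limit 540 → not met
7. professional liability coverage $325,000 ≥ $325,000 → met
Not met: 1, 2, 5, 6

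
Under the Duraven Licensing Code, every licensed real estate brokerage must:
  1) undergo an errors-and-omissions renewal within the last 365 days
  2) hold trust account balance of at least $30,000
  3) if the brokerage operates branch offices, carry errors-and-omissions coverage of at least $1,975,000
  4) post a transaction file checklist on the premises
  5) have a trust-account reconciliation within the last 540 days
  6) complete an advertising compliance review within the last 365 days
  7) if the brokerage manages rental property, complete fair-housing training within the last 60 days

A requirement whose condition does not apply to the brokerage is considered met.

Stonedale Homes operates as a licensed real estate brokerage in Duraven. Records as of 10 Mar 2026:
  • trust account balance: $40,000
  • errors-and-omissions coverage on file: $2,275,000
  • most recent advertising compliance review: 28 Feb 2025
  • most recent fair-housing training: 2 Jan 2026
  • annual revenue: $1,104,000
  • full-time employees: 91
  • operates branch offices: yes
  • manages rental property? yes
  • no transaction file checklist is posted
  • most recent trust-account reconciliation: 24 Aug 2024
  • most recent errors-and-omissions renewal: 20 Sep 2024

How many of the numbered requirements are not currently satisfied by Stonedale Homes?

1. errors-and-omissions renewal 536 days ago vs limit 365 → not met
2. trust account balance $40,000 ≥ $30,000 → met
3. condition 'operates branch offices' holds; errors-and-omissions coverage $2,275,000 ≥ $1,975,000 → met
4. transaction file checklist absent → not met
5. trust-account reconciliation 563 days ago vs limit 540 → not met
6. advertising compliance review 375 days ago vs limit 365 → not met
7. condition 'manages rental property' holds; fair-housing training 67 days ago vs limit 60 → not met
Not met: 5 of 7

5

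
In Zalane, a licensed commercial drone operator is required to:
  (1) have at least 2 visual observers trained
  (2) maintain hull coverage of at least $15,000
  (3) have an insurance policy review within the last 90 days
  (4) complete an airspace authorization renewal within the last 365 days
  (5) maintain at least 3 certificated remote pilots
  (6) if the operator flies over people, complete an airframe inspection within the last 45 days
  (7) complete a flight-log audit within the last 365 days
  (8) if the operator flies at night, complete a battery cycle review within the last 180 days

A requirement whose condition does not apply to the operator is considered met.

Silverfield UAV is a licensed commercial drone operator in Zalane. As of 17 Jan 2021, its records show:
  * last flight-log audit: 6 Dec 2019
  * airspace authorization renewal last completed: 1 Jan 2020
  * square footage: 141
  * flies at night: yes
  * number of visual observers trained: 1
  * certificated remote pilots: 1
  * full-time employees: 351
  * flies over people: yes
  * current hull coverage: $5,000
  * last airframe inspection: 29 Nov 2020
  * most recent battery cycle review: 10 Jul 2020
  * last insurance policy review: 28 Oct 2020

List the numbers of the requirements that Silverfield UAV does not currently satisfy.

1, 2, 4, 5, 6, 7, 8

1. visual observers trained 1 < 2 → not met
2. hull coverage $5,000 < $15,000 → not met
3. insurance policy review 81 days ago vs limit 90 → met
4. airspace authorization renewal 382 days ago vs limit 365 → not met
5. certificated remote pilots 1 < 3 → not met
6. condition 'flies over people' holds; airframe inspection 49 days ago vs limit 45 → not met
7. flight-log audit 408 days ago vs limit 365 → not met
8. condition 'flies at night' holds; battery cycle review 191 days ago vs limit 180 → not met
Not met: 1, 2, 4, 5, 6, 7, 8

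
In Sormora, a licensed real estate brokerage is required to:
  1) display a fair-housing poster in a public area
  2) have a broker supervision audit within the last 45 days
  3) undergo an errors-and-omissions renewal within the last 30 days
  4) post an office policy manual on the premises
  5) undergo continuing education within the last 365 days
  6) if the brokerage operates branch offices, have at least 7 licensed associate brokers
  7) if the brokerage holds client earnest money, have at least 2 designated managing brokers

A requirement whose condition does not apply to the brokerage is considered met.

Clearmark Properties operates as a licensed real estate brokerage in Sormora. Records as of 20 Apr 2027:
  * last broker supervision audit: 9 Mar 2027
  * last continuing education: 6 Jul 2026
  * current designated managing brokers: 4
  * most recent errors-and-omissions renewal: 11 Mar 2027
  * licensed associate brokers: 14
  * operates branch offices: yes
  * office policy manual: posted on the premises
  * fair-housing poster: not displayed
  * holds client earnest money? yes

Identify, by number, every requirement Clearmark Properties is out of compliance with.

1. fair-housing poster absent → not met
2. broker supervision audit 42 days ago vs limit 45 → met
3. errors-and-omissions renewal 40 days ago vs limit 30 → not met
4. office policy manual present → met
5. continuing education 288 days ago vs limit 365 → met
6. condition 'operates branch offices' holds; licensed associate brokers 14 ≥ 7 → met
7. condition 'holds client earnest money' holds; designated managing brokers 4 ≥ 2 → met
Not met: 1, 3

1, 3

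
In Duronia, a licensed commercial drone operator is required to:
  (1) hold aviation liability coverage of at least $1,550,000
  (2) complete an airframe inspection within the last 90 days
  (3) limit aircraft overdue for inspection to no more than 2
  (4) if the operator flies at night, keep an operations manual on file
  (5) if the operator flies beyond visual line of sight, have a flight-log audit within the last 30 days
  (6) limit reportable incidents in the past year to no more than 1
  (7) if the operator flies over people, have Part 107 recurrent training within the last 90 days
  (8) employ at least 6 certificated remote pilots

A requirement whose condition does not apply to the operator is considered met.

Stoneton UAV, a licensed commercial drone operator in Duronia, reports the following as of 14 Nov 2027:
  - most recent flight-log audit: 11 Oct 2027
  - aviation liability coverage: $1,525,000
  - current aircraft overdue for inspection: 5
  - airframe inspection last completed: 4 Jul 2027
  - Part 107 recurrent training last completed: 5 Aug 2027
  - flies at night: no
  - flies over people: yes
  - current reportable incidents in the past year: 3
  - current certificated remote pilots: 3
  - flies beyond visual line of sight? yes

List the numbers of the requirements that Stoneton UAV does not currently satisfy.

1. aviation liability coverage $1,525,000 < $1,550,000 → not met
2. airframe inspection 133 days ago vs limit 90 → not met
3. aircraft overdue for inspection 5 > 2 → not met
4. condition 'flies at night' does not hold → requirement n/a → met
5. condition 'flies beyond visual line of sight' holds; flight-log audit 34 days ago vs limit 30 → not met
6. reportable incidents in the past year 3 > 1 → not met
7. condition 'flies over people' holds; Part 107 recurrent training 101 days ago vs limit 90 → not met
8. certificated remote pilots 3 < 6 → not met
Not met: 1, 2, 3, 5, 6, 7, 8

1, 2, 3, 5, 6, 7, 8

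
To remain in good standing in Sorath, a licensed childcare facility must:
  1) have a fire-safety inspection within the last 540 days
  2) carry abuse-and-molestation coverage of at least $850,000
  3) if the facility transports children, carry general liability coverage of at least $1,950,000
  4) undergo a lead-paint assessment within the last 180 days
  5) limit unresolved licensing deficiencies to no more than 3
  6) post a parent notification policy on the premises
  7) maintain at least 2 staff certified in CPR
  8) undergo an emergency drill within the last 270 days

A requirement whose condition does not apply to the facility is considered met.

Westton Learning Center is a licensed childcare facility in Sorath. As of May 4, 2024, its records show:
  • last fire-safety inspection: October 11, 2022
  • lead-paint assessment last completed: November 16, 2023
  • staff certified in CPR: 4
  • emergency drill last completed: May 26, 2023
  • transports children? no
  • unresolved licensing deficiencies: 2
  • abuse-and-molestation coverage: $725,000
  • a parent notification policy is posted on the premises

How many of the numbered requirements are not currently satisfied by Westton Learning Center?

3

1. fire-safety inspection 571 days ago vs limit 540 → not met
2. abuse-and-molestation coverage $725,000 < $850,000 → not met
3. condition 'transports children' does not hold → requirement n/a → met
4. lead-paint assessment 170 days ago vs limit 180 → met
5. unresolved licensing deficiencies 2 ≤ 3 → met
6. parent notification policy present → met
7. staff certified in CPR 4 ≥ 2 → met
8. emergency drill 344 days ago vs limit 270 → not met
Not met: 3 of 8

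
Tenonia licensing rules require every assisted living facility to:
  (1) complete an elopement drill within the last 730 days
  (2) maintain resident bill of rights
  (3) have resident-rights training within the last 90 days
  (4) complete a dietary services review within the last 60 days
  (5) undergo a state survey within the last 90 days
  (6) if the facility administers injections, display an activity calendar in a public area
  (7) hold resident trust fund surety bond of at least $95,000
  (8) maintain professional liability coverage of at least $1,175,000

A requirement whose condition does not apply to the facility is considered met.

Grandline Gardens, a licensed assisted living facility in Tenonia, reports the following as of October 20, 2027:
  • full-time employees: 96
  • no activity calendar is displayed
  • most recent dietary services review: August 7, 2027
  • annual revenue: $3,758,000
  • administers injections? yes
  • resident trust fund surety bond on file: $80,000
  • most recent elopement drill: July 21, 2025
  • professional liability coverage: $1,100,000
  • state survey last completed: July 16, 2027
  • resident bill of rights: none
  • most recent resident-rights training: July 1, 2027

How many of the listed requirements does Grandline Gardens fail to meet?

1. elopement drill 821 days ago vs limit 730 → not met
2. resident bill of rights absent → not met
3. resident-rights training 111 days ago vs limit 90 → not met
4. dietary services review 74 days ago vs limit 60 → not met
5. state survey 96 days ago vs limit 90 → not met
6. condition 'administers injections' holds; activity calendar absent → not met
7. resident trust fund surety bond $80,000 < $95,000 → not met
8. professional liability coverage $1,100,000 < $1,175,000 → not met
Not met: 8 of 8

8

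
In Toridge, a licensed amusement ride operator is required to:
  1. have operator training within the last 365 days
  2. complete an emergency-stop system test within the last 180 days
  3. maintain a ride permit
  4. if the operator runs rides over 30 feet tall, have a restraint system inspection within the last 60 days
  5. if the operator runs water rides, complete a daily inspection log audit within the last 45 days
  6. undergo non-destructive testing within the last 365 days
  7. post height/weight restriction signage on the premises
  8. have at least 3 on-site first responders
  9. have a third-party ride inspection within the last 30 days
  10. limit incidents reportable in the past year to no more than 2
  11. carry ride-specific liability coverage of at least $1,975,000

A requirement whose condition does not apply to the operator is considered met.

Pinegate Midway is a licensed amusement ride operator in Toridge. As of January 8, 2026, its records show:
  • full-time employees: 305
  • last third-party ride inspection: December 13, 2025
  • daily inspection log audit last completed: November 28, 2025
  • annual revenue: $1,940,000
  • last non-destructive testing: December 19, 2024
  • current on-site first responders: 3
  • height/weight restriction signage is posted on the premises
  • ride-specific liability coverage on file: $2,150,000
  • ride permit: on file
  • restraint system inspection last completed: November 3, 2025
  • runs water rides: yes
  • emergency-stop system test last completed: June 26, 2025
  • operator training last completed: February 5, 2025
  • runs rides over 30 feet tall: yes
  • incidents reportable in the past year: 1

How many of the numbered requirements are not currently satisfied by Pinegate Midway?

3

1. operator training 337 days ago vs limit 365 → met
2. emergency-stop system test 196 days ago vs limit 180 → not met
3. ride permit present → met
4. condition 'runs rides over 30 feet tall' holds; restraint system inspection 66 days ago vs limit 60 → not met
5. condition 'runs water rides' holds; daily inspection log audit 41 days ago vs limit 45 → met
6. non-destructive testing 385 days ago vs limit 365 → not met
7. height/weight restriction signage present → met
8. on-site first responders 3 ≥ 3 → met
9. third-party ride inspection 26 days ago vs limit 30 → met
10. incidents reportable in the past year 1 ≤ 2 → met
11. ride-specific liability coverage $2,150,000 ≥ $1,975,000 → met
Not met: 3 of 11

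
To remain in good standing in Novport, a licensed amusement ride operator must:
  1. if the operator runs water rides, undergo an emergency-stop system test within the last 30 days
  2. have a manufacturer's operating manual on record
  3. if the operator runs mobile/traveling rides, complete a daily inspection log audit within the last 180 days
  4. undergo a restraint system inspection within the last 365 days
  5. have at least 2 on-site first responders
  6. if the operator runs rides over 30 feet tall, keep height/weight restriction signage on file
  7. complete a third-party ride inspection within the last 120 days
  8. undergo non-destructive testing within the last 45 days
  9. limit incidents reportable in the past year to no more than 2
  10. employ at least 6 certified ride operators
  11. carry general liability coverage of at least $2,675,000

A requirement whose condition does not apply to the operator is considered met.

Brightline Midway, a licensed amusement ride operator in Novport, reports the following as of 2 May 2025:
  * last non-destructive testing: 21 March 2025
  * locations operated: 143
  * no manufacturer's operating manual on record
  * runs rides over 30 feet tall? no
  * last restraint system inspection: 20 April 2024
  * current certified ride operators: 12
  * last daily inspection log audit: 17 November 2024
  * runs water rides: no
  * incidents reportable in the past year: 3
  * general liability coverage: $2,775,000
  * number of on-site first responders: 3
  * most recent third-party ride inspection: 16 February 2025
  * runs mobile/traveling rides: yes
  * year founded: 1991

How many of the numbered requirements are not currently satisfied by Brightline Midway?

3

1. condition 'runs water rides' does not hold → requirement n/a → met
2. manufacturer's operating manual absent → not met
3. condition 'runs mobile/traveling rides' holds; daily inspection log audit 166 days ago vs limit 180 → met
4. restraint system inspection 377 days ago vs limit 365 → not met
5. on-site first responders 3 ≥ 2 → met
6. condition 'runs rides over 30 feet tall' does not hold → requirement n/a → met
7. third-party ride inspection 75 days ago vs limit 120 → met
8. non-destructive testing 42 days ago vs limit 45 → met
9. incidents reportable in the past year 3 > 2 → not met
10. certified ride operators 12 ≥ 6 → met
11. general liability coverage $2,775,000 ≥ $2,675,000 → met
Not met: 3 of 11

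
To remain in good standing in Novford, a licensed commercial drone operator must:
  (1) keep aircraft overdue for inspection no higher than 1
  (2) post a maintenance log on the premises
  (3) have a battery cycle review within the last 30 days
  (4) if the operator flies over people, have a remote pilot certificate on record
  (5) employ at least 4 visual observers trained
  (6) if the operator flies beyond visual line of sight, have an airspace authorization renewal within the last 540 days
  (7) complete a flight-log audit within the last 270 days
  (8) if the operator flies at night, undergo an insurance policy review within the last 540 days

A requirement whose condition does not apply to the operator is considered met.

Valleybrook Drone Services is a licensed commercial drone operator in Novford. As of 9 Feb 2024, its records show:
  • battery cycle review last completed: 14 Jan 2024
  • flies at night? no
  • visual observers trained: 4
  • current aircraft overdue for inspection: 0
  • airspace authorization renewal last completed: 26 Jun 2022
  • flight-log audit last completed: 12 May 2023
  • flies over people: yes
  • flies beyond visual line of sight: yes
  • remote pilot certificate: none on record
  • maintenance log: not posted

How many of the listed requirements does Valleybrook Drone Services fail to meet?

4

1. aircraft overdue for inspection 0 ≤ 1 → met
2. maintenance log absent → not met
3. battery cycle review 26 days ago vs limit 30 → met
4. condition 'flies over people' holds; remote pilot certificate absent → not met
5. visual observers trained 4 ≥ 4 → met
6. condition 'flies beyond visual line of sight' holds; airspace authorization renewal 593 days ago vs limit 540 → not met
7. flight-log audit 273 days ago vs limit 270 → not met
8. condition 'flies at night' does not hold → requirement n/a → met
Not met: 4 of 8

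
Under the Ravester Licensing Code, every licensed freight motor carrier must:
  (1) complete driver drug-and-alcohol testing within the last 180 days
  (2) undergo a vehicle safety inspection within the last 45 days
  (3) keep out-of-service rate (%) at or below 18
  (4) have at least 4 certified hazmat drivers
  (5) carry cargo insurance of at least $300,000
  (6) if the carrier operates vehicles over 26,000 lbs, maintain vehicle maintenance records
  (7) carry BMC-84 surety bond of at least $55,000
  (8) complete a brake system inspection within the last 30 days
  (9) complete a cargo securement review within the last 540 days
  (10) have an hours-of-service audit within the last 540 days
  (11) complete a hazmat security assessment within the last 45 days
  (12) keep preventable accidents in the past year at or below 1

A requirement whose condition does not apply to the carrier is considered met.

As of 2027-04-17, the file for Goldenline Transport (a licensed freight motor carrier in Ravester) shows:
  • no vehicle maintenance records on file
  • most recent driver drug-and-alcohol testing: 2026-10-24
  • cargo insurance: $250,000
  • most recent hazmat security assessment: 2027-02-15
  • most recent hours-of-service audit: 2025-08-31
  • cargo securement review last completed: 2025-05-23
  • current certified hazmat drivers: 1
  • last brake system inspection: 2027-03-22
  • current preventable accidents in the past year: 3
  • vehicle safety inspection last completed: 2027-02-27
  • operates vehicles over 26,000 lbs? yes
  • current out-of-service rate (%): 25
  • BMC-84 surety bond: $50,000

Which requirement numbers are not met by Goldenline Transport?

2, 3, 4, 5, 6, 7, 9, 10, 11, 12

1. driver drug-and-alcohol testing 175 days ago vs limit 180 → met
2. vehicle safety inspection 49 days ago vs limit 45 → not met
3. out-of-service rate (%) 25 > 18 → not met
4. certified hazmat drivers 1 < 4 → not met
5. cargo insurance $250,000 < $300,000 → not met
6. condition 'operates vehicles over 26,000 lbs' holds; vehicle maintenance records absent → not met
7. BMC-84 surety bond $50,000 < $55,000 → not met
8. brake system inspection 26 days ago vs limit 30 → met
9. cargo securement review 694 days ago vs limit 540 → not met
10. hours-of-service audit 594 days ago vs limit 540 → not met
11. hazmat security assessment 61 days ago vs limit 45 → not met
12. preventable accidents in the past year 3 > 1 → not met
Not met: 2, 3, 4, 5, 6, 7, 9, 10, 11, 12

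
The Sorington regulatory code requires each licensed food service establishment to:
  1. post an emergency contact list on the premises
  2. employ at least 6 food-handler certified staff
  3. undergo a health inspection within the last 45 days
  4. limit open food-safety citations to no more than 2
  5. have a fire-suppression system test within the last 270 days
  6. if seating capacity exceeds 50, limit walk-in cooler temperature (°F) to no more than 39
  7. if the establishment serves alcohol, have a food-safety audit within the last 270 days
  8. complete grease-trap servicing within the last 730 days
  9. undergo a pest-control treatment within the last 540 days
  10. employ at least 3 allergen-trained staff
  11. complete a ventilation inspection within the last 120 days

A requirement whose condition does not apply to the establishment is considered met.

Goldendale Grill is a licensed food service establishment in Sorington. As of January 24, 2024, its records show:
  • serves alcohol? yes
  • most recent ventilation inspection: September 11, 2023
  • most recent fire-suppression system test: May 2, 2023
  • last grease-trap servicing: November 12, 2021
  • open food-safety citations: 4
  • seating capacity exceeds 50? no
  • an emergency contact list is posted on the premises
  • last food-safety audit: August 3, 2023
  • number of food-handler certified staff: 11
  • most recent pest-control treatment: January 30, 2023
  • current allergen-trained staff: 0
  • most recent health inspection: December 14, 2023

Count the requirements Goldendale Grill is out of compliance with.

1. emergency contact list present → met
2. food-handler certified staff 11 ≥ 6 → met
3. health inspection 41 days ago vs limit 45 → met
4. open food-safety citations 4 > 2 → not met
5. fire-suppression system test 267 days ago vs limit 270 → met
6. condition 'seating capacity exceeds 50' does not hold → requirement n/a → met
7. condition 'serves alcohol' holds; food-safety audit 174 days ago vs limit 270 → met
8. grease-trap servicing 803 days ago vs limit 730 → not met
9. pest-control treatment 359 days ago vs limit 540 → met
10. allergen-trained staff 0 < 3 → not met
11. ventilation inspection 135 days ago vs limit 120 → not met
Not met: 4 of 11

4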